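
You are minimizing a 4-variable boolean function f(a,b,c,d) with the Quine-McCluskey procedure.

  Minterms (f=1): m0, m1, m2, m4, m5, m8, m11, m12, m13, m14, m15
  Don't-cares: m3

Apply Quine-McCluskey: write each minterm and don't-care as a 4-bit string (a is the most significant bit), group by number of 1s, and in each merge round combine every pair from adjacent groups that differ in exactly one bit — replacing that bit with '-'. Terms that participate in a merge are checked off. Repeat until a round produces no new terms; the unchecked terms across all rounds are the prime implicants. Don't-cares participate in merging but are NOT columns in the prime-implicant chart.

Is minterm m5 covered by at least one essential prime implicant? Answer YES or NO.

NO

Round 0: 0000✓ 0001✓ 0010✓ 0011✓ 0100✓ 0101✓ 1000✓ 1011✓ 1100✓ 1101✓ 1110✓ 1111✓
Round 1: -000✓ -011 -100✓ -101✓ 0-00✓ 0-01✓ 00-0✓ 00-1✓ 000-✓ 001-✓ 010-✓ 1-00✓ 1-11 11-0✓ 11-1✓ 110-✓ 111-✓
Round 2: --00 -10- 0-0- 00-- 11--
PIs = {--00, -011, -10-, 0-0-, 00--, 1-11, 11--}
Coverage chart:
  m0: --00,0-0-,00--
  m1: 0-0-,00--
  m2: 00-- ←essential
  m4: --00,-10-,0-0-
  m5: -10-,0-0-
  m8: --00 ←essential
  m11: -011,1-11
  m12: --00,-10-,11--
  m13: -10-,11--
  m14: 11-- ←essential
  m15: 1-11,11--
Essential: --00, 00--, 11--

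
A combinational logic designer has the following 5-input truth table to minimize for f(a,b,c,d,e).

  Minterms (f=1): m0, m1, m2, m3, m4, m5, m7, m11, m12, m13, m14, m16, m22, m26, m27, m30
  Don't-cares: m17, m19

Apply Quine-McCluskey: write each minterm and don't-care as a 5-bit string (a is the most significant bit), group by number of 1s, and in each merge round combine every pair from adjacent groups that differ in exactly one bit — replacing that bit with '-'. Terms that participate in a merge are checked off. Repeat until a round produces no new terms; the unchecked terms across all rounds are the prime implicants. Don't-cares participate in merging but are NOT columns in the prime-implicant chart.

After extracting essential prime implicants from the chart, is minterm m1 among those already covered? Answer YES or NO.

Round 0: 00000✓ 00001✓ 00010✓ 00011✓ 00100✓ 00101✓ 00111✓ 01011✓ 01100✓ 01101✓ 01110✓ 10000✓ 10001✓ 10011✓ 10110✓ 11010✓ 11011✓ 11110✓
Round 1: -0000✓ -0001✓ -0011✓ -1011✓ -1110 0-011✓ 0-100✓ 0-101✓ 00-00✓ 00-01✓ 00-11✓ 000-0✓ 000-1✓ 0000-✓ 0001-✓ 001-1✓ 0010-✓ 011-0 0110-✓ 1-011✓ 1-110 100-1✓ 1000-✓ 11-10 1101-
Round 2: --011 -00-1 -000- 0-10- 00--1 00-0- 000--
PIs = {--011, -00-1, -000-, -1110, 0-10-, 00--1, 00-0-, 000--, 011-0, 1-110, 11-10, 1101-}
Coverage chart:
  m0: -000-,00-0-,000--
  m1: -00-1,-000-,00--1,00-0-,000--
  m2: 000-- ←essential
  m3: --011,-00-1,00--1,000--
  m4: 0-10-,00-0-
  m5: 0-10-,00--1,00-0-
  m7: 00--1 ←essential
  m11: --011 ←essential
  m12: 0-10-,011-0
  m13: 0-10- ←essential
  m14: -1110,011-0
  m16: -000- ←essential
  m22: 1-110 ←essential
  m26: 11-10,1101-
  m27: --011,1101-
  m30: -1110,1-110,11-10
Essential: --011, -000-, 0-10-, 00--1, 000--, 1-110

YES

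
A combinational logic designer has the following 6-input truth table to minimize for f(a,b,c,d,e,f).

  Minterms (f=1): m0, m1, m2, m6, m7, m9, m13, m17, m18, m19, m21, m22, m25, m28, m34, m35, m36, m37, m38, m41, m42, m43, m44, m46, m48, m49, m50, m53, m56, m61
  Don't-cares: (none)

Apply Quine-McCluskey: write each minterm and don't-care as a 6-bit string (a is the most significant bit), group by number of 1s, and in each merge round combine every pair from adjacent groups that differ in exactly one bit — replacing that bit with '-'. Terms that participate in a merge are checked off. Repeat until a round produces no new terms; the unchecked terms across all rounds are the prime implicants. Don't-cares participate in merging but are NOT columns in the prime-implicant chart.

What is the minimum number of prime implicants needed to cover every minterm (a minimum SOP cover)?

size-2^0 implicants → 000000(✓)  000001(✓)  000010(✓)  000110(✓)  000111(✓)  001001(✓)  001101(✓)  010001(✓)  010010(✓)  010011(✓)  010101(✓)  010110(✓)  011001(✓)  011100  100010(✓)  100011(✓)  100100(✓)  100101(✓)  100110(✓)  101001(✓)  101010(✓)  101011(✓)  101100(✓)  101110(✓)  110000(✓)  110001(✓)  110010(✓)  110101(✓)  111000(✓)  111101(✓)
size-2^1 implicants → -00010(✓)  -00110(✓)  -01001  -10001(✓)  -10010(✓)  -10101(✓)  0-0001(✓)  0-0010(✓)  0-0110(✓)  0-1001(✓)  00-001(✓)  000-10(✓)  0000-0  00000-  00011-  001-01  01-001(✓)  010-01(✓)  010-10(✓)  0100-1  01001-  1-0010(✓)  1-0101  10-010(✓)  10-011(✓)  10-100(✓)  10-110(✓)  100-10(✓)  10001-(✓)  1001-0(✓)  10010-  101-10(✓)  1010-1  10101-(✓)  1011-0(✓)  11-000  11-101  110-01(✓)  1100-0  11000-
size-2^2 implicants → --0010  -00-10  -10-01  0--001  0-0-10  10--10  10-01-  10-1-0
Unchecked terms (primes): --0010, -00-10, -01001, -10-01, 0--001, 0-0-10, 0000-0, 00000-, 00011-, 001-01, 0100-1, 01001-, 011100, 1-0101, 10--10, 10-01-, 10-1-0, 10010-, 1010-1, 11-000, 11-101, 1100-0, 11000-
Minterm coverage:
  m0 ⊆ 0000-0,00000-
  m1 ⊆ 0--001,00000-
  m2 ⊆ --0010,-00-10,0-0-10,0000-0
  m6 ⊆ -00-10,0-0-10,00011-
  m7 ⊆ 00011- [E]
  m9 ⊆ -01001,0--001,001-01
  m13 ⊆ 001-01 [E]
  m17 ⊆ -10-01,0--001,0100-1
  m18 ⊆ --0010,0-0-10,01001-
  m19 ⊆ 0100-1,01001-
  m21 ⊆ -10-01 [E]
  m22 ⊆ 0-0-10 [E]
  m25 ⊆ 0--001 [E]
  m28 ⊆ 011100 [E]
  m34 ⊆ --0010,-00-10,10--10,10-01-
  m35 ⊆ 10-01- [E]
  m36 ⊆ 10-1-0,10010-
  m37 ⊆ 1-0101,10010-
  m38 ⊆ -00-10,10--10,10-1-0
  m41 ⊆ -01001,1010-1
  m42 ⊆ 10--10,10-01-
  m43 ⊆ 10-01-,1010-1
  m44 ⊆ 10-1-0 [E]
  m46 ⊆ 10--10,10-1-0
  m48 ⊆ 11-000,1100-0,11000-
  m49 ⊆ -10-01,11000-
  m50 ⊆ --0010,1100-0
  m53 ⊆ -10-01,1-0101,11-101
  m56 ⊆ 11-000 [E]
  m61 ⊆ 11-101 [E]
E = {-10-01, 0--001, 0-0-10, 00011-, 001-01, 011100, 10-01-, 10-1-0, 11-000, 11-101}
Petrick residual → --0010, -01001, 0000-0, 0100-1, 1-0101
Cover = c'd'ef' + b'cd'e'f + bc'e'f + a'd'e'f + a'c'ef' + a'b'c'd'f' + a'b'c'de + a'b'ce'f + a'bc'd'f + a'bcde'f' + ac'de'f + ab'd'e + ab'df' + abd'e'f' + abde'f  |cover|=15

15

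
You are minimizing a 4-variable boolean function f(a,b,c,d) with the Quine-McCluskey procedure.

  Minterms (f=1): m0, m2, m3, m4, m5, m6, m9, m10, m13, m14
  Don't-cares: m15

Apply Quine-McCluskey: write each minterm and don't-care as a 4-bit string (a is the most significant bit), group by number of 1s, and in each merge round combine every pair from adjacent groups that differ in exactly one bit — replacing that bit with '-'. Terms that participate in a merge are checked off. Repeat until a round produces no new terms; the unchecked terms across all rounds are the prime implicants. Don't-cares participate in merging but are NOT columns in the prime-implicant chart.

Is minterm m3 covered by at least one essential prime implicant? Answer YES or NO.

size-2^0 implicants → 0000(✓)  0010(✓)  0011(✓)  0100(✓)  0101(✓)  0110(✓)  1001(✓)  1010(✓)  1101(✓)  1110(✓)  1111(✓)
size-2^1 implicants → -010(✓)  -101  -110(✓)  0-00(✓)  0-10(✓)  00-0(✓)  001-  01-0(✓)  010-  1-01  1-10(✓)  11-1  111-
size-2^2 implicants → --10  0--0
Unchecked terms (primes): --10, -101, 0--0, 001-, 010-, 1-01, 11-1, 111-
Minterm coverage:
  m0 ⊆ 0--0 [E]
  m2 ⊆ --10,0--0,001-
  m3 ⊆ 001- [E]
  m4 ⊆ 0--0,010-
  m5 ⊆ -101,010-
  m6 ⊆ --10,0--0
  m9 ⊆ 1-01 [E]
  m10 ⊆ --10 [E]
  m13 ⊆ -101,1-01,11-1
  m14 ⊆ --10,111-
E = {--10, 0--0, 001-, 1-01}

YES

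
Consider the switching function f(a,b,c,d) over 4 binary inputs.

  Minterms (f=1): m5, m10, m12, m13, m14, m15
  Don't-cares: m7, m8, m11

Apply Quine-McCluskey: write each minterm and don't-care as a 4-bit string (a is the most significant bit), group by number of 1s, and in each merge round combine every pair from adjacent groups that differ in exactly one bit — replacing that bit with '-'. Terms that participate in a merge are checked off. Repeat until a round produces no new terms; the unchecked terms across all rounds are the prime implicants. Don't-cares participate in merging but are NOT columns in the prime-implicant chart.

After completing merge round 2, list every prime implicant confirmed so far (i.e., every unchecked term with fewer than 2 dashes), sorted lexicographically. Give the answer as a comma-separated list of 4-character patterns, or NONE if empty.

NONE

Round 0: 0101✓ 0111✓ 1000✓ 1010✓ 1011✓ 1100✓ 1101✓ 1110✓ 1111✓
Round 1: -101✓ -111✓ 01-1✓ 1-00✓ 1-10✓ 1-11✓ 10-0✓ 101-✓ 11-0✓ 11-1✓ 110-✓ 111-✓
Round 2: -1-1 1--0 1-1- 11--
PIs = {-1-1, 1--0, 1-1-, 11--}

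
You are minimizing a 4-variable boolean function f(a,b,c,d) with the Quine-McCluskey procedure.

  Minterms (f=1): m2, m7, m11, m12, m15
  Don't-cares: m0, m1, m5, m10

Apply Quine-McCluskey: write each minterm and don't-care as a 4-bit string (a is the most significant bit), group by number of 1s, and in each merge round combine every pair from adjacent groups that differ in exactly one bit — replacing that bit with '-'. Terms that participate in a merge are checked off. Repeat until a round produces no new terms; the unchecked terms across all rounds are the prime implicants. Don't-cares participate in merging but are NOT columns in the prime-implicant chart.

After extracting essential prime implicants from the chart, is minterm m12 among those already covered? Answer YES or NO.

YES

Round 0: 0000✓ 0001✓ 0010✓ 0101✓ 0111✓ 1010✓ 1011✓ 1100 1111✓
Round 1: -010 -111 0-01 00-0 000- 01-1 1-11 101-
PIs = {-010, -111, 0-01, 00-0, 000-, 01-1, 1-11, 101-, 1100}
Coverage chart:
  m2: -010,00-0
  m7: -111,01-1
  m11: 1-11,101-
  m12: 1100 ←essential
  m15: -111,1-11
Essential: 1100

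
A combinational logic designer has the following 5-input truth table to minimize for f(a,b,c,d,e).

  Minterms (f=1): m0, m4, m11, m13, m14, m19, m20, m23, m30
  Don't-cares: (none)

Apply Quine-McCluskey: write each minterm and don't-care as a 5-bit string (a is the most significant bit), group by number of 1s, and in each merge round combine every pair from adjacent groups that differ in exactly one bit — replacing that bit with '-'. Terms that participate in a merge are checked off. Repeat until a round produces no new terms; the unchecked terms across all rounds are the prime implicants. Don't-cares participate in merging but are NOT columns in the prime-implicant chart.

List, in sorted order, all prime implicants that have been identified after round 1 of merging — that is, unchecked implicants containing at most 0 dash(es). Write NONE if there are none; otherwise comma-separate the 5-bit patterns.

size-2^0 implicants → 00000(✓)  00100(✓)  01011  01101  01110(✓)  10011(✓)  10100(✓)  10111(✓)  11110(✓)
size-2^1 implicants → -0100  -1110  00-00  10-11
Unchecked terms (primes): -0100, -1110, 00-00, 01011, 01101, 10-11

01011, 01101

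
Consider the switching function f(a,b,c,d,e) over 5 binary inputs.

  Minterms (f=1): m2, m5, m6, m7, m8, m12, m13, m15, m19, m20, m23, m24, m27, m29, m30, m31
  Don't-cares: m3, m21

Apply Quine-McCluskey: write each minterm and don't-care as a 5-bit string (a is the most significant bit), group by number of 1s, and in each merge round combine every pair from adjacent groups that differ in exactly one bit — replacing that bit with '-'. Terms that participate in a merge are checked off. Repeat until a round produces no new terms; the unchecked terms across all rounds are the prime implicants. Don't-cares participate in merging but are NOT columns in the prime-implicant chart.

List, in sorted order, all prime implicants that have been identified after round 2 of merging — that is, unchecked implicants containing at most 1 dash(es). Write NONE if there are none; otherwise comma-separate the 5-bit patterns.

-1000, 01-00, 0110-, 1010-, 1111-

Round 0: 00010✓ 00011✓ 00101✓ 00110✓ 00111✓ 01000✓ 01100✓ 01101✓ 01111✓ 10011✓ 10100✓ 10101✓ 10111✓ 11000✓ 11011✓ 11101✓ 11110✓ 11111✓
Round 1: -0011✓ -0101✓ -0111✓ -1000 -1101✓ -1111✓ 0-101✓ 0-111✓ 00-10✓ 00-11✓ 0001-✓ 001-1✓ 0011-✓ 01-00 011-1✓ 0110- 1-011✓ 1-101✓ 1-111✓ 10-11✓ 101-1✓ 1010- 11-11✓ 111-1✓ 1111-
Round 2: --101✓ --111✓ -0-11 -01-1✓ -11-1✓ 0-1-1✓ 00-1- 1--11 1-1-1✓
Round 3: --1-1
PIs = {--1-1, -0-11, -1000, 00-1-, 01-00, 0110-, 1--11, 1010-, 1111-}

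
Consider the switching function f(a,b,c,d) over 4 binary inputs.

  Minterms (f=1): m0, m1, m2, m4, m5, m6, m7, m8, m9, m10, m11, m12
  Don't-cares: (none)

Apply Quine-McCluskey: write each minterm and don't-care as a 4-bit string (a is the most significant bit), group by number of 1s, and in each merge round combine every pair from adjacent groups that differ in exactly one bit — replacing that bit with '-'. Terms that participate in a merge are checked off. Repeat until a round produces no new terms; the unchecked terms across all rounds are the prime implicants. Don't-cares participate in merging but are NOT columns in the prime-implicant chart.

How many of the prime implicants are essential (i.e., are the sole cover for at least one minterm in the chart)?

3

size-2^0 implicants → 0000(✓)  0001(✓)  0010(✓)  0100(✓)  0101(✓)  0110(✓)  0111(✓)  1000(✓)  1001(✓)  1010(✓)  1011(✓)  1100(✓)
size-2^1 implicants → -000(✓)  -001(✓)  -010(✓)  -100(✓)  0-00(✓)  0-01(✓)  0-10(✓)  00-0(✓)  000-(✓)  01-0(✓)  01-1(✓)  010-(✓)  011-(✓)  1-00(✓)  10-0(✓)  10-1(✓)  100-(✓)  101-(✓)
size-2^2 implicants → --00  -0-0  -00-  0--0  0-0-  01--  10--
Unchecked terms (primes): --00, -0-0, -00-, 0--0, 0-0-, 01--, 10--
Minterm coverage:
  m0 ⊆ --00,-0-0,-00-,0--0,0-0-
  m1 ⊆ -00-,0-0-
  m2 ⊆ -0-0,0--0
  m4 ⊆ --00,0--0,0-0-,01--
  m5 ⊆ 0-0-,01--
  m6 ⊆ 0--0,01--
  m7 ⊆ 01-- [E]
  m8 ⊆ --00,-0-0,-00-,10--
  m9 ⊆ -00-,10--
  m10 ⊆ -0-0,10--
  m11 ⊆ 10-- [E]
  m12 ⊆ --00 [E]
E = {--00, 01--, 10--}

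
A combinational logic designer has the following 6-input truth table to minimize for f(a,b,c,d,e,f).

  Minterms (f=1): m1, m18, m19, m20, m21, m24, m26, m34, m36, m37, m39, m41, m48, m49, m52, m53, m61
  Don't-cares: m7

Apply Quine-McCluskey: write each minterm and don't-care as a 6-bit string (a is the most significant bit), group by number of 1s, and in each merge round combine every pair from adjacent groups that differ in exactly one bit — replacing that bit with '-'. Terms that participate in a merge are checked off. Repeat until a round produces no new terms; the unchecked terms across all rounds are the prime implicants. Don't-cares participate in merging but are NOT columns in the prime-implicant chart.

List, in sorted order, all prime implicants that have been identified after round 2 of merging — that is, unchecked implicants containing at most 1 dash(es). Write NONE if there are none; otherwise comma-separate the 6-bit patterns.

[col 0] 000001, 000111*, 010010*, 010011*, 010100*, 010101*, 011000*, 011010*, 100010, 100100*, 100101*, 100111*, 101001, 110000*, 110001*, 110100*, 110101*, 111101*
[col 1] -00111, -10100*, -10101*, 01-010, 01001-, 01010-*, 0110-0, 1-0100*, 1-0101*, 1001-1, 10010-*, 11-101, 110-00*, 110-01*, 11000-*, 11010-*
[col 2] -1010-, 1-010-, 110-0-
Prime implicants: -00111, -1010-, 000001, 01-010, 01001-, 0110-0, 1-010-, 100010, 1001-1, 101001, 11-101, 110-0-

-00111, 000001, 01-010, 01001-, 0110-0, 100010, 1001-1, 101001, 11-101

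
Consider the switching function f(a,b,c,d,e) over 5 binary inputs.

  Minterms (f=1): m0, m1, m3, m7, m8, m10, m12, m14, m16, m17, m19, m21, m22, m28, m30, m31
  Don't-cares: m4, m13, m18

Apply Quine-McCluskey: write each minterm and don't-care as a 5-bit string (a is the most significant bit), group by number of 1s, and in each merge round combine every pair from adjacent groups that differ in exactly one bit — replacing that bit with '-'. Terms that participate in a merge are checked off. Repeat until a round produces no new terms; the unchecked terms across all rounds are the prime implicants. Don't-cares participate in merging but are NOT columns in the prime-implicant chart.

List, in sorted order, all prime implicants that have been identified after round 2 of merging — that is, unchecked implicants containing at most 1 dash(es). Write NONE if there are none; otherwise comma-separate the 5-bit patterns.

00-11, 0110-, 1-110, 10-01, 10-10, 1111-

Round 0: 00000✓ 00001✓ 00011✓ 00100✓ 00111✓ 01000✓ 01010✓ 01100✓ 01101✓ 01110✓ 10000✓ 10001✓ 10010✓ 10011✓ 10101✓ 10110✓ 11100✓ 11110✓ 11111✓
Round 1: -0000✓ -0001✓ -0011✓ -1100✓ -1110✓ 0-000✓ 0-100✓ 00-00✓ 00-11 000-1✓ 0000-✓ 01-00✓ 01-10✓ 010-0✓ 011-0✓ 0110- 1-110 10-01 10-10 100-0✓ 100-1✓ 1000-✓ 1001-✓ 111-0✓ 1111-
Round 2: -00-1 -000- -11-0 0--00 01--0 100--
PIs = {-00-1, -000-, -11-0, 0--00, 00-11, 01--0, 0110-, 1-110, 10-01, 10-10, 100--, 1111-}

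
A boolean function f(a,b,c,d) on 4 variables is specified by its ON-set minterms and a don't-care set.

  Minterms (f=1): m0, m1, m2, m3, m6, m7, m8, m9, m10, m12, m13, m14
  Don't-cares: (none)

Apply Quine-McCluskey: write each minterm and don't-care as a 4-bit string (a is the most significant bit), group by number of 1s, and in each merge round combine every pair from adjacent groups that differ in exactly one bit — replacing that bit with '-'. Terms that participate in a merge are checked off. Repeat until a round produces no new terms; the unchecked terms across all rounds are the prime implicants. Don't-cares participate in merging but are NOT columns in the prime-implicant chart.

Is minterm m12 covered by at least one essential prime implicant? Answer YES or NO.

YES

size-2^0 implicants → 0000(✓)  0001(✓)  0010(✓)  0011(✓)  0110(✓)  0111(✓)  1000(✓)  1001(✓)  1010(✓)  1100(✓)  1101(✓)  1110(✓)
size-2^1 implicants → -000(✓)  -001(✓)  -010(✓)  -110(✓)  0-10(✓)  0-11(✓)  00-0(✓)  00-1(✓)  000-(✓)  001-(✓)  011-(✓)  1-00(✓)  1-01(✓)  1-10(✓)  10-0(✓)  100-(✓)  11-0(✓)  110-(✓)
size-2^2 implicants → --10  -0-0  -00-  0-1-  00--  1--0  1-0-
Unchecked terms (primes): --10, -0-0, -00-, 0-1-, 00--, 1--0, 1-0-
Minterm coverage:
  m0 ⊆ -0-0,-00-,00--
  m1 ⊆ -00-,00--
  m2 ⊆ --10,-0-0,0-1-,00--
  m3 ⊆ 0-1-,00--
  m6 ⊆ --10,0-1-
  m7 ⊆ 0-1- [E]
  m8 ⊆ -0-0,-00-,1--0,1-0-
  m9 ⊆ -00-,1-0-
  m10 ⊆ --10,-0-0,1--0
  m12 ⊆ 1--0,1-0-
  m13 ⊆ 1-0- [E]
  m14 ⊆ --10,1--0
E = {0-1-, 1-0-}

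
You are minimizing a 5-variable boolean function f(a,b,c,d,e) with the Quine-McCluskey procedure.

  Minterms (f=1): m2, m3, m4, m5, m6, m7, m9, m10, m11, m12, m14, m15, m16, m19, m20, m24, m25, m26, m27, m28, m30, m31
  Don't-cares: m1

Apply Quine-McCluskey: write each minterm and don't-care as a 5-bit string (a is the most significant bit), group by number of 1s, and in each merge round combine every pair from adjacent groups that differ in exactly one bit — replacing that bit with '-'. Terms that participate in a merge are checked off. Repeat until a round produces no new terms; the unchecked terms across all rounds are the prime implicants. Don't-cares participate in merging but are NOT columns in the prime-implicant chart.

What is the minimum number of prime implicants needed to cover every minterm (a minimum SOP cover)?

7

size-2^0 implicants → 00001(✓)  00010(✓)  00011(✓)  00100(✓)  00101(✓)  00110(✓)  00111(✓)  01001(✓)  01010(✓)  01011(✓)  01100(✓)  01110(✓)  01111(✓)  10000(✓)  10011(✓)  10100(✓)  11000(✓)  11001(✓)  11010(✓)  11011(✓)  11100(✓)  11110(✓)  11111(✓)
size-2^1 implicants → -0011(✓)  -0100(✓)  -1001(✓)  -1010(✓)  -1011(✓)  -1100(✓)  -1110(✓)  -1111(✓)  0-001(✓)  0-010(✓)  0-011(✓)  0-100(✓)  0-110(✓)  0-111(✓)  00-01(✓)  00-10(✓)  00-11(✓)  000-1(✓)  0001-(✓)  001-0(✓)  001-1(✓)  0010-(✓)  0011-(✓)  01-10(✓)  01-11(✓)  010-1(✓)  0101-(✓)  011-0(✓)  0111-(✓)  1-000(✓)  1-011(✓)  1-100(✓)  10-00(✓)  11-00(✓)  11-10(✓)  11-11(✓)  110-0(✓)  110-1(✓)  1100-(✓)  1101-(✓)  111-0(✓)  1111-(✓)
size-2^2 implicants → --011  --100  -1-10(✓)  -1-11(✓)  -10-1  -101-(✓)  -11-0  -111-(✓)  0--10(✓)  0--11(✓)  0-0-1  0-01-(✓)  0-1-0  0-11-(✓)  00--1  00-1-(✓)  001--  01-1-(✓)  1--00  11--0  11-1-(✓)  110--
size-2^3 implicants → -1-1-  0--1-
Unchecked terms (primes): --011, --100, -1-1-, -10-1, -11-0, 0--1-, 0-0-1, 0-1-0, 00--1, 001--, 1--00, 11--0, 110--
Minterm coverage:
  m2 ⊆ 0--1- [E]
  m3 ⊆ --011,0--1-,0-0-1,00--1
  m4 ⊆ --100,0-1-0,001--
  m5 ⊆ 00--1,001--
  m6 ⊆ 0--1-,0-1-0,001--
  m7 ⊆ 0--1-,00--1,001--
  m9 ⊆ -10-1,0-0-1
  m10 ⊆ -1-1-,0--1-
  m11 ⊆ --011,-1-1-,-10-1,0--1-,0-0-1
  m12 ⊆ --100,-11-0,0-1-0
  m14 ⊆ -1-1-,-11-0,0--1-,0-1-0
  m15 ⊆ -1-1-,0--1-
  m16 ⊆ 1--00 [E]
  m19 ⊆ --011 [E]
  m20 ⊆ --100,1--00
  m24 ⊆ 1--00,11--0,110--
  m25 ⊆ -10-1,110--
  m26 ⊆ -1-1-,11--0,110--
  m27 ⊆ --011,-1-1-,-10-1,110--
  m28 ⊆ --100,-11-0,1--00,11--0
  m30 ⊆ -1-1-,-11-0,11--0
  m31 ⊆ -1-1- [E]
E = {--011, -1-1-, 0--1-, 1--00}
Petrick residual → --100, -10-1, 00--1
Cover = c'de + cd'e' + bd + bc'e + a'd + a'b'e + ad'e'  |cover|=7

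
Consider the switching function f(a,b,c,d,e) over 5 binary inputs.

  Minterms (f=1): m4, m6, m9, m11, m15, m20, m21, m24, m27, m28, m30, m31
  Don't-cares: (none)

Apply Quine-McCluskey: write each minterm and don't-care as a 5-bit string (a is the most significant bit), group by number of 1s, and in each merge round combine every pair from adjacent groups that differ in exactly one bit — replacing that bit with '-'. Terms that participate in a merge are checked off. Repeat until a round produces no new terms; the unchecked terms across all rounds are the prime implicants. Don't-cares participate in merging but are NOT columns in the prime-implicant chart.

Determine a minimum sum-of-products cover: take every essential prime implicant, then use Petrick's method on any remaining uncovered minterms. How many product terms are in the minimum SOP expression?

6

[col 0] 00100*, 00110*, 01001*, 01011*, 01111*, 10100*, 10101*, 11000*, 11011*, 11100*, 11110*, 11111*
[col 1] -0100, -1011*, -1111*, 001-0, 01-11*, 010-1, 1-100, 1010-, 11-00, 11-11*, 111-0, 1111-
[col 2] -1-11
Prime implicants: -0100, -1-11, 001-0, 010-1, 1-100, 1010-, 11-00, 111-0, 1111-
PI chart (minterm → PIs covering it):
  4 | -0100,001-0
  6 | 001-0  (sole → essential)
  9 | 010-1  (sole → essential)
  11 | -1-11,010-1
  15 | -1-11  (sole → essential)
  20 | -0100,1-100,1010-
  21 | 1010-  (sole → essential)
  24 | 11-00  (sole → essential)
  27 | -1-11  (sole → essential)
  28 | 1-100,11-00,111-0
  30 | 111-0,1111-
  31 | -1-11,1111-
Essential prime implicants: -1-11, 001-0, 010-1, 1010-, 11-00
Petrick residual → 111-0
Minimum SOP uses 6 PIs: bde + a'b'ce' + a'bc'e + ab'cd' + abd'e' + abce'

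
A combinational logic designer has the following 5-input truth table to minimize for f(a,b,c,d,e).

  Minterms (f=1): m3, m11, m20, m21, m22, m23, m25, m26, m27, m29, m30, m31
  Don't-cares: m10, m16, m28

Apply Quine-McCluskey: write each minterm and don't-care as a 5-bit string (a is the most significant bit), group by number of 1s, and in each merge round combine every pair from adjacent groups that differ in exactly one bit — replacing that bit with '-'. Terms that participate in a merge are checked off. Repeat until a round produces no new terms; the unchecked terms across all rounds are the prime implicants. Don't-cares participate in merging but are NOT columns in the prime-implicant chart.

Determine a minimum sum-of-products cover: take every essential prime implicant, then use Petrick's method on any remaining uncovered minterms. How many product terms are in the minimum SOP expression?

4

size-2^0 implicants → 00011(✓)  01010(✓)  01011(✓)  10000(✓)  10100(✓)  10101(✓)  10110(✓)  10111(✓)  11001(✓)  11010(✓)  11011(✓)  11100(✓)  11101(✓)  11110(✓)  11111(✓)
size-2^1 implicants → -1010(✓)  -1011(✓)  0-011  0101-(✓)  1-100(✓)  1-101(✓)  1-110(✓)  1-111(✓)  10-00  101-0(✓)  101-1(✓)  1010-(✓)  1011-(✓)  11-01(✓)  11-10(✓)  11-11(✓)  110-1(✓)  1101-(✓)  111-0(✓)  111-1(✓)  1110-(✓)  1111-(✓)
size-2^2 implicants → -101-  1-1-0(✓)  1-1-1(✓)  1-10-(✓)  1-11-(✓)  101--(✓)  11--1  11-1-  111--(✓)
size-2^3 implicants → 1-1--
Unchecked terms (primes): -101-, 0-011, 1-1--, 10-00, 11--1, 11-1-
Minterm coverage:
  m3 ⊆ 0-011 [E]
  m11 ⊆ -101-,0-011
  m20 ⊆ 1-1--,10-00
  m21 ⊆ 1-1-- [E]
  m22 ⊆ 1-1-- [E]
  m23 ⊆ 1-1-- [E]
  m25 ⊆ 11--1 [E]
  m26 ⊆ -101-,11-1-
  m27 ⊆ -101-,11--1,11-1-
  m29 ⊆ 1-1--,11--1
  m30 ⊆ 1-1--,11-1-
  m31 ⊆ 1-1--,11--1,11-1-
E = {0-011, 1-1--, 11--1}
Petrick residual → -101-
Cover = bc'd + a'c'de + ac + abe  |cover|=4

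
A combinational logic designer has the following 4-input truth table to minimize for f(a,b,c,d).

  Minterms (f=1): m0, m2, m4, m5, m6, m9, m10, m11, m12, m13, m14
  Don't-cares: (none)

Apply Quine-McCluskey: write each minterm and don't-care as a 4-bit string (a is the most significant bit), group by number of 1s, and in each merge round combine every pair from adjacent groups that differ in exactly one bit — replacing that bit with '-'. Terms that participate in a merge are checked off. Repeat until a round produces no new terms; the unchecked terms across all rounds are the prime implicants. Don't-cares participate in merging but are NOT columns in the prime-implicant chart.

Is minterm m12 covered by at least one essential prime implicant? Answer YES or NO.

YES

Round 0: 0000✓ 0010✓ 0100✓ 0101✓ 0110✓ 1001✓ 1010✓ 1011✓ 1100✓ 1101✓ 1110✓
Round 1: -010✓ -100✓ -101✓ -110✓ 0-00✓ 0-10✓ 00-0✓ 01-0✓ 010-✓ 1-01 1-10✓ 10-1 101- 11-0✓ 110-✓
Round 2: --10 -1-0 -10- 0--0
PIs = {--10, -1-0, -10-, 0--0, 1-01, 10-1, 101-}
Coverage chart:
  m0: 0--0 ←essential
  m2: --10,0--0
  m4: -1-0,-10-,0--0
  m5: -10- ←essential
  m6: --10,-1-0,0--0
  m9: 1-01,10-1
  m10: --10,101-
  m11: 10-1,101-
  m12: -1-0,-10-
  m13: -10-,1-01
  m14: --10,-1-0
Essential: -10-, 0--0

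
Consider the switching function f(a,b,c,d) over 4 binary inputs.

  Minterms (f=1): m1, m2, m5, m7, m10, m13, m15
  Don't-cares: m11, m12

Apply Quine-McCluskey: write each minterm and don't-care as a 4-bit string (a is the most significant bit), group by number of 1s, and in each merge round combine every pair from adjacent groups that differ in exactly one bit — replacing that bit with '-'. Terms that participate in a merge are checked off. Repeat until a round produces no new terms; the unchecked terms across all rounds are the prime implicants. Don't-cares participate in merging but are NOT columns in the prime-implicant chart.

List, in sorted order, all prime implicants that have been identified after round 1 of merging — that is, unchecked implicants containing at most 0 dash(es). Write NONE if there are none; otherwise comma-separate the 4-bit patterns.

size-2^0 implicants → 0001(✓)  0010(✓)  0101(✓)  0111(✓)  1010(✓)  1011(✓)  1100(✓)  1101(✓)  1111(✓)
size-2^1 implicants → -010  -101(✓)  -111(✓)  0-01  01-1(✓)  1-11  101-  11-1(✓)  110-
size-2^2 implicants → -1-1
Unchecked terms (primes): -010, -1-1, 0-01, 1-11, 101-, 110-

NONE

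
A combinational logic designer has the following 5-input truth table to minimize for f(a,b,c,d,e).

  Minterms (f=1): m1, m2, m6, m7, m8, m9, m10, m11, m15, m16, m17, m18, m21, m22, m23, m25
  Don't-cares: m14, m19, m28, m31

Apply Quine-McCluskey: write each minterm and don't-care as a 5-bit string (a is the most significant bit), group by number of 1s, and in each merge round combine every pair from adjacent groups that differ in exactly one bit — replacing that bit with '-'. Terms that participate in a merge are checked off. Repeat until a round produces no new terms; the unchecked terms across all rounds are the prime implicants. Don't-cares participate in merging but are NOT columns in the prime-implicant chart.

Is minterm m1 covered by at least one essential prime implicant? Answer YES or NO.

size-2^0 implicants → 00001(✓)  00010(✓)  00110(✓)  00111(✓)  01000(✓)  01001(✓)  01010(✓)  01011(✓)  01110(✓)  01111(✓)  10000(✓)  10001(✓)  10010(✓)  10011(✓)  10101(✓)  10110(✓)  10111(✓)  11001(✓)  11100  11111(✓)
size-2^1 implicants → -0001(✓)  -0010(✓)  -0110(✓)  -0111(✓)  -1001(✓)  -1111(✓)  0-001(✓)  0-010(✓)  0-110(✓)  0-111(✓)  00-10(✓)  0011-(✓)  01-10(✓)  01-11(✓)  010-0(✓)  010-1(✓)  0100-(✓)  0101-(✓)  0111-(✓)  1-001(✓)  1-111(✓)  10-01(✓)  10-10(✓)  10-11(✓)  100-0(✓)  100-1(✓)  1000-(✓)  1001-(✓)  101-1(✓)  1011-(✓)
size-2^2 implicants → --001  --111  -0-10  -011-  0--10  0-11-  01-1-  010--  10--1  10-1-  100--
Unchecked terms (primes): --001, --111, -0-10, -011-, 0--10, 0-11-, 01-1-, 010--, 10--1, 10-1-, 100--, 11100
Minterm coverage:
  m1 ⊆ --001 [E]
  m2 ⊆ -0-10,0--10
  m6 ⊆ -0-10,-011-,0--10,0-11-
  m7 ⊆ --111,-011-,0-11-
  m8 ⊆ 010-- [E]
  m9 ⊆ --001,010--
  m10 ⊆ 0--10,01-1-,010--
  m11 ⊆ 01-1-,010--
  m15 ⊆ --111,0-11-,01-1-
  m16 ⊆ 100-- [E]
  m17 ⊆ --001,10--1,100--
  m18 ⊆ -0-10,10-1-,100--
  m21 ⊆ 10--1 [E]
  m22 ⊆ -0-10,-011-,10-1-
  m23 ⊆ --111,-011-,10--1,10-1-
  m25 ⊆ --001 [E]
E = {--001, 010--, 10--1, 100--}

YES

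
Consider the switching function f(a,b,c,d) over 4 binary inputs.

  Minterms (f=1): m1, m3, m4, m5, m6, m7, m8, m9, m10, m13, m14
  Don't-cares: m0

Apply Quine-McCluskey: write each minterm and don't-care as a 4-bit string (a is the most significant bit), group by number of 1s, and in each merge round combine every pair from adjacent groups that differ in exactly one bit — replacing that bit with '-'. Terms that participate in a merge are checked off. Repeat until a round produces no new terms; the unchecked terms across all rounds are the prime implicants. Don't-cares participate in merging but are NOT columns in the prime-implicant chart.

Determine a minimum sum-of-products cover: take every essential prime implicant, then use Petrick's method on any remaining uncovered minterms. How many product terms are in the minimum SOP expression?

5

size-2^0 implicants → 0000(✓)  0001(✓)  0011(✓)  0100(✓)  0101(✓)  0110(✓)  0111(✓)  1000(✓)  1001(✓)  1010(✓)  1101(✓)  1110(✓)
size-2^1 implicants → -000(✓)  -001(✓)  -101(✓)  -110  0-00(✓)  0-01(✓)  0-11(✓)  00-1(✓)  000-(✓)  01-0(✓)  01-1(✓)  010-(✓)  011-(✓)  1-01(✓)  1-10  10-0  100-(✓)
size-2^2 implicants → --01  -00-  0--1  0-0-  01--
Unchecked terms (primes): --01, -00-, -110, 0--1, 0-0-, 01--, 1-10, 10-0
Minterm coverage:
  m1 ⊆ --01,-00-,0--1,0-0-
  m3 ⊆ 0--1 [E]
  m4 ⊆ 0-0-,01--
  m5 ⊆ --01,0--1,0-0-,01--
  m6 ⊆ -110,01--
  m7 ⊆ 0--1,01--
  m8 ⊆ -00-,10-0
  m9 ⊆ --01,-00-
  m10 ⊆ 1-10,10-0
  m13 ⊆ --01 [E]
  m14 ⊆ -110,1-10
E = {--01, 0--1}
Petrick residual → -00-, 01--, 1-10
Cover = c'd + b'c' + a'd + a'b + acd'  |cover|=5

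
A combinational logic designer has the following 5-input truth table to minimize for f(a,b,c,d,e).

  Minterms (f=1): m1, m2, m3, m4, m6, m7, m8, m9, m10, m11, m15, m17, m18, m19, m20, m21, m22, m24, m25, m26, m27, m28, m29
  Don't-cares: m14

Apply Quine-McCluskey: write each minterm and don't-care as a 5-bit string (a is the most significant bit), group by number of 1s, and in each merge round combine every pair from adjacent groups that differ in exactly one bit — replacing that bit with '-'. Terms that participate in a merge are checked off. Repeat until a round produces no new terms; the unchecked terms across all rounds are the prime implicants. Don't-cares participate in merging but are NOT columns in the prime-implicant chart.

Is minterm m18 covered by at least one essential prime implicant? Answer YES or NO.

size-2^0 implicants → 00001(✓)  00010(✓)  00011(✓)  00100(✓)  00110(✓)  00111(✓)  01000(✓)  01001(✓)  01010(✓)  01011(✓)  01110(✓)  01111(✓)  10001(✓)  10010(✓)  10011(✓)  10100(✓)  10101(✓)  10110(✓)  11000(✓)  11001(✓)  11010(✓)  11011(✓)  11100(✓)  11101(✓)
size-2^1 implicants → -0001(✓)  -0010(✓)  -0011(✓)  -0100(✓)  -0110(✓)  -1000(✓)  -1001(✓)  -1010(✓)  -1011(✓)  0-001(✓)  0-010(✓)  0-011(✓)  0-110(✓)  0-111(✓)  00-10(✓)  00-11(✓)  000-1(✓)  0001-(✓)  001-0(✓)  0011-(✓)  01-10(✓)  01-11(✓)  010-0(✓)  010-1(✓)  0100-(✓)  0101-(✓)  0111-(✓)  1-001(✓)  1-010(✓)  1-011(✓)  1-100(✓)  1-101(✓)  10-01(✓)  10-10(✓)  100-1(✓)  1001-(✓)  101-0(✓)  1010-(✓)  11-00(✓)  11-01(✓)  110-0(✓)  110-1(✓)  1100-(✓)  1101-(✓)  1110-(✓)
size-2^2 implicants → --001(✓)  --010(✓)  --011(✓)  -0-10  -00-1(✓)  -001-(✓)  -01-0  -10-0(✓)  -10-1(✓)  -100-(✓)  -101-(✓)  0--10(✓)  0--11(✓)  0-0-1(✓)  0-01-(✓)  0-11-(✓)  00-1-(✓)  01-1-(✓)  010--(✓)  1--01  1-0-1(✓)  1-01-(✓)  1-10-  11-0-  110--(✓)
size-2^3 implicants → --0-1  --01-  -10--  0--1-
Unchecked terms (primes): --0-1, --01-, -0-10, -01-0, -10--, 0--1-, 1--01, 1-10-, 11-0-
Minterm coverage:
  m1 ⊆ --0-1 [E]
  m2 ⊆ --01-,-0-10,0--1-
  m3 ⊆ --0-1,--01-,0--1-
  m4 ⊆ -01-0 [E]
  m6 ⊆ -0-10,-01-0,0--1-
  m7 ⊆ 0--1- [E]
  m8 ⊆ -10-- [E]
  m9 ⊆ --0-1,-10--
  m10 ⊆ --01-,-10--,0--1-
  m11 ⊆ --0-1,--01-,-10--,0--1-
  m15 ⊆ 0--1- [E]
  m17 ⊆ --0-1,1--01
  m18 ⊆ --01-,-0-10
  m19 ⊆ --0-1,--01-
  m20 ⊆ -01-0,1-10-
  m21 ⊆ 1--01,1-10-
  m22 ⊆ -0-10,-01-0
  m24 ⊆ -10--,11-0-
  m25 ⊆ --0-1,-10--,1--01,11-0-
  m26 ⊆ --01-,-10--
  m27 ⊆ --0-1,--01-,-10--
  m28 ⊆ 1-10-,11-0-
  m29 ⊆ 1--01,1-10-,11-0-
E = {--0-1, -01-0, -10--, 0--1-}

NO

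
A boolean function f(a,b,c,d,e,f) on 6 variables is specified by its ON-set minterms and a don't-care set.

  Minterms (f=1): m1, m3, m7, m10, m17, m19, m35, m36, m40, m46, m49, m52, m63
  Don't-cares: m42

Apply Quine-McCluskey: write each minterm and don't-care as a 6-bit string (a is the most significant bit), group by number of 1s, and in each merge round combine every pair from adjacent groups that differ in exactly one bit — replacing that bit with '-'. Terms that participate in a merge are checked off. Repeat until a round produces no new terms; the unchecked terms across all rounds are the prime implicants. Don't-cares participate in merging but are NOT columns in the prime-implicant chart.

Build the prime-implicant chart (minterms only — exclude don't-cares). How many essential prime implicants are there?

9

Round 0: 000001✓ 000011✓ 000111✓ 001010✓ 010001✓ 010011✓ 100011✓ 100100✓ 101000✓ 101010✓ 101110✓ 110001✓ 110100✓ 111111
Round 1: -00011 -01010 -10001 0-0001✓ 0-0011✓ 000-11 0000-1✓ 0100-1✓ 1-0100 101-10 1010-0
Round 2: 0-00-1
PIs = {-00011, -01010, -10001, 0-00-1, 000-11, 1-0100, 101-10, 1010-0, 111111}
Coverage chart:
  m1: 0-00-1 ←essential
  m3: -00011,0-00-1,000-11
  m7: 000-11 ←essential
  m10: -01010 ←essential
  m17: -10001,0-00-1
  m19: 0-00-1 ←essential
  m35: -00011 ←essential
  m36: 1-0100 ←essential
  m40: 1010-0 ←essential
  m46: 101-10 ←essential
  m49: -10001 ←essential
  m52: 1-0100 ←essential
  m63: 111111 ←essential
Essential: -00011, -01010, -10001, 0-00-1, 000-11, 1-0100, 101-10, 1010-0, 111111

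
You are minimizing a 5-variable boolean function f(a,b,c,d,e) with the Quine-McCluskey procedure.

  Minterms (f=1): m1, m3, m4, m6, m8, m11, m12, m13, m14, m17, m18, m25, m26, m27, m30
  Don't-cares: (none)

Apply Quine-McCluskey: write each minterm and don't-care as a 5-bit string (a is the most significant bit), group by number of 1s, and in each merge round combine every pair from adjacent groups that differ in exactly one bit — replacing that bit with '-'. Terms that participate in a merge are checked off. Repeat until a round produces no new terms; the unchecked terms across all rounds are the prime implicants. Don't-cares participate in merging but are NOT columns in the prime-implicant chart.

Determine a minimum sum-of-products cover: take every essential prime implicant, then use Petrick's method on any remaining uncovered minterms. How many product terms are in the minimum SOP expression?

8

[col 0] 00001*, 00011*, 00100*, 00110*, 01000*, 01011*, 01100*, 01101*, 01110*, 10001*, 10010*, 11001*, 11010*, 11011*, 11110*
[col 1] -0001, -1011, -1110, 0-011, 0-100*, 0-110*, 000-1, 001-0*, 01-00, 011-0*, 0110-, 1-001, 1-010, 11-10, 110-1, 1101-
[col 2] 0-1-0
Prime implicants: -0001, -1011, -1110, 0-011, 0-1-0, 000-1, 01-00, 0110-, 1-001, 1-010, 11-10, 110-1, 1101-
PI chart (minterm → PIs covering it):
  1 | -0001,000-1
  3 | 0-011,000-1
  4 | 0-1-0  (sole → essential)
  6 | 0-1-0  (sole → essential)
  8 | 01-00  (sole → essential)
  11 | -1011,0-011
  12 | 0-1-0,01-00,0110-
  13 | 0110-  (sole → essential)
  14 | -1110,0-1-0
  17 | -0001,1-001
  18 | 1-010  (sole → essential)
  25 | 1-001,110-1
  26 | 1-010,11-10,1101-
  27 | -1011,110-1,1101-
  30 | -1110,11-10
Essential prime implicants: 0-1-0, 01-00, 0110-, 1-010
Petrick residual → -0001, -1110, 0-011, 110-1
Minimum SOP uses 8 PIs: b'c'd'e + bcde' + a'c'de + a'ce' + a'bd'e' + a'bcd' + ac'de' + abc'e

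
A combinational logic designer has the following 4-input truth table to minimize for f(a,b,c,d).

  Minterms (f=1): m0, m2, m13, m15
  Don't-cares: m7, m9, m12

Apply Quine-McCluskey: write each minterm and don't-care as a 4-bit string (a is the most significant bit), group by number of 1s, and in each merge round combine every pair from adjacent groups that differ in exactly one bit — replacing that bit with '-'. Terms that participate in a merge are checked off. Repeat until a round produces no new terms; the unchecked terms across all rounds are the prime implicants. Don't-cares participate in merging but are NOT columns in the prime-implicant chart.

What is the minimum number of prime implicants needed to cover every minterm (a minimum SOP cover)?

2

[col 0] 0000*, 0010*, 0111*, 1001*, 1100*, 1101*, 1111*
[col 1] -111, 00-0, 1-01, 11-1, 110-
Prime implicants: -111, 00-0, 1-01, 11-1, 110-
PI chart (minterm → PIs covering it):
  0 | 00-0  (sole → essential)
  2 | 00-0  (sole → essential)
  13 | 1-01,11-1,110-
  15 | -111,11-1
Essential prime implicants: 00-0
Petrick residual → 11-1
Minimum SOP uses 2 PIs: a'b'd' + abd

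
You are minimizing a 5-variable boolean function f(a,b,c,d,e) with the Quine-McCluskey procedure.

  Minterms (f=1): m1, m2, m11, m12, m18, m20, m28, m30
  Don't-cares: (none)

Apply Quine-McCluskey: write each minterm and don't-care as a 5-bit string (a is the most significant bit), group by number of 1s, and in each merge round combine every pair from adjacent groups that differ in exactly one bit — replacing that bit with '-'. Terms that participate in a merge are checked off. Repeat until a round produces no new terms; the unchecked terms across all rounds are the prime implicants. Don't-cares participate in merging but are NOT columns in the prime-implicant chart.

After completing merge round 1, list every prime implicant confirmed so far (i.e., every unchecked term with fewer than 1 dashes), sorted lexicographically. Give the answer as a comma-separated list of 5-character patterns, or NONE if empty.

00001, 01011

[col 0] 00001, 00010*, 01011, 01100*, 10010*, 10100*, 11100*, 11110*
[col 1] -0010, -1100, 1-100, 111-0
Prime implicants: -0010, -1100, 00001, 01011, 1-100, 111-0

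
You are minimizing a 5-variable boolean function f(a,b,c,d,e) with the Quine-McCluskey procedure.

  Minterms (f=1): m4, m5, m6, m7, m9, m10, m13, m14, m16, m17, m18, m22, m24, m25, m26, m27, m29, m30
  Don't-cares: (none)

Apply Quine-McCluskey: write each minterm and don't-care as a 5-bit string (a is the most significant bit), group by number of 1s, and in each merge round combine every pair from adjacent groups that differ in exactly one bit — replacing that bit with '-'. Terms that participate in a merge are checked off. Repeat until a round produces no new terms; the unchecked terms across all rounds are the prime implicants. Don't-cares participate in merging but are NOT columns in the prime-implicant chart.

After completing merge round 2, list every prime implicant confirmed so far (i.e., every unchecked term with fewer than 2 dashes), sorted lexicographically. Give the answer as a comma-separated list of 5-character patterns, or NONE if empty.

0-101

size-2^0 implicants → 00100(✓)  00101(✓)  00110(✓)  00111(✓)  01001(✓)  01010(✓)  01101(✓)  01110(✓)  10000(✓)  10001(✓)  10010(✓)  10110(✓)  11000(✓)  11001(✓)  11010(✓)  11011(✓)  11101(✓)  11110(✓)
size-2^1 implicants → -0110(✓)  -1001(✓)  -1010(✓)  -1101(✓)  -1110(✓)  0-101  0-110(✓)  001-0(✓)  001-1(✓)  0010-(✓)  0011-(✓)  01-01(✓)  01-10(✓)  1-000(✓)  1-001(✓)  1-010(✓)  1-110(✓)  10-10(✓)  100-0(✓)  1000-(✓)  11-01(✓)  11-10(✓)  110-0(✓)  110-1(✓)  1100-(✓)  1101-(✓)
size-2^2 implicants → --110  -1-01  -1-10  001--  1--10  1-0-0  1-00-  110--
Unchecked terms (primes): --110, -1-01, -1-10, 0-101, 001--, 1--10, 1-0-0, 1-00-, 110--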